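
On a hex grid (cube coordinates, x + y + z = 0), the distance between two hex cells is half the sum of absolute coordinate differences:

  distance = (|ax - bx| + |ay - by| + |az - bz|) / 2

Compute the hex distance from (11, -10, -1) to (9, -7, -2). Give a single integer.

Answer: 3

Derivation:
|ax - bx| = |11 - 9| = 2
|ay - by| = |-10 - (-7)| = 3
|az - bz| = |-1 - (-2)| = 1
distance = (2 + 3 + 1) / 2 = 6 / 2 = 3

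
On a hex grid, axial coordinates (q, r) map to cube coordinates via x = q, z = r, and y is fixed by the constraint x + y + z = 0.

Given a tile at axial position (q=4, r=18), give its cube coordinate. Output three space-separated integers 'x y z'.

Answer: 4 -22 18

Derivation:
x = q = 4
z = r = 18
y = -x - z = -(4) - (18) = -22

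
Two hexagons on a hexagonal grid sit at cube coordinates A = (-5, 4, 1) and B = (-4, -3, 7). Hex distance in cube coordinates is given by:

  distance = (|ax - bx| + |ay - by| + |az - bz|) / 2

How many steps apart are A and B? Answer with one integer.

|ax - bx| = |-5 - (-4)| = 1
|ay - by| = |4 - (-3)| = 7
|az - bz| = |1 - 7| = 6
distance = (1 + 7 + 6) / 2 = 14 / 2 = 7

Answer: 7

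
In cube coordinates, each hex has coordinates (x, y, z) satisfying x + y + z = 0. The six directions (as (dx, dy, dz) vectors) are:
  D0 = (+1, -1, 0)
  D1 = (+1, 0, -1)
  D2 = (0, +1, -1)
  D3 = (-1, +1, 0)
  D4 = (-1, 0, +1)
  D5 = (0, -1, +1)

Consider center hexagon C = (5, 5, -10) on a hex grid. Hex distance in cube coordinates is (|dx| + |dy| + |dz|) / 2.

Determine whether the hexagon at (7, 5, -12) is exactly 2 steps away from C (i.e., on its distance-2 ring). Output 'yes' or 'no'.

|px - cx| = |7 - 5| = 2
|py - cy| = |5 - 5| = 0
|pz - cz| = |-12 - (-10)| = 2
distance = (2+0+2)/2 = 4/2 = 2
radius = 2; distance == radius -> yes

Answer: yes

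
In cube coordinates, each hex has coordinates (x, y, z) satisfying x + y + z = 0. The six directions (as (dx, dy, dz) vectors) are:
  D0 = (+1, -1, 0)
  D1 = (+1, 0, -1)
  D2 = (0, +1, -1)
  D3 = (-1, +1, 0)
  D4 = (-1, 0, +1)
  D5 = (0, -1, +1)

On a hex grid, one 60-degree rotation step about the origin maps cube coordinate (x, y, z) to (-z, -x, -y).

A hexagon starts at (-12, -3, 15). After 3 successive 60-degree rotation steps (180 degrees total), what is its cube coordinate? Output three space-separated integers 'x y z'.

Answer: 12 3 -15

Derivation:
Start: (-12, -3, 15)
Step 1: (-12, -3, 15) -> (-(15), -(-12), -(-3)) = (-15, 12, 3)
Step 2: (-15, 12, 3) -> (-(3), -(-15), -(12)) = (-3, 15, -12)
Step 3: (-3, 15, -12) -> (-(-12), -(-3), -(15)) = (12, 3, -15)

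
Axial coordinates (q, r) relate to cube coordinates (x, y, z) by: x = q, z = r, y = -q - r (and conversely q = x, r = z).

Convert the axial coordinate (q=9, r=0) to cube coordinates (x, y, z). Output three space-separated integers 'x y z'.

Answer: 9 -9 0

Derivation:
x = q = 9
z = r = 0
y = -x - z = -(9) - (0) = -9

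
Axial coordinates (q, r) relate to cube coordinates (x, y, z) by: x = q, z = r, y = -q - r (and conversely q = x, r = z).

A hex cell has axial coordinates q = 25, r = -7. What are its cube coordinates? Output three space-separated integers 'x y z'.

x = q = 25
z = r = -7
y = -x - z = -(25) - (-7) = -18

Answer: 25 -18 -7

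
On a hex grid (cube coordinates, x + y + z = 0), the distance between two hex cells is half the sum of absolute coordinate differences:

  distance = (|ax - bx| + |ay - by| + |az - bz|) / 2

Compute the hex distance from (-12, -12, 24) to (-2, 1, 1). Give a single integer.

|ax - bx| = |-12 - (-2)| = 10
|ay - by| = |-12 - 1| = 13
|az - bz| = |24 - 1| = 23
distance = (10 + 13 + 23) / 2 = 46 / 2 = 23

Answer: 23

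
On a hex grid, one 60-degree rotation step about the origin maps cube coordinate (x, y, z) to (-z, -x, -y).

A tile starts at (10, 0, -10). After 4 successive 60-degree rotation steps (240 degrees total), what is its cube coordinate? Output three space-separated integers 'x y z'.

Start: (10, 0, -10)
Step 1: (10, 0, -10) -> (-(-10), -(10), -(0)) = (10, -10, 0)
Step 2: (10, -10, 0) -> (-(0), -(10), -(-10)) = (0, -10, 10)
Step 3: (0, -10, 10) -> (-(10), -(0), -(-10)) = (-10, 0, 10)
Step 4: (-10, 0, 10) -> (-(10), -(-10), -(0)) = (-10, 10, 0)

Answer: -10 10 0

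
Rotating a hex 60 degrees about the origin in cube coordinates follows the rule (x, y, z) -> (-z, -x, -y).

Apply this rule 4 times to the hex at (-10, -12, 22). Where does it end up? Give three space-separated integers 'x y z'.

Answer: 22 -10 -12

Derivation:
Start: (-10, -12, 22)
Step 1: (-10, -12, 22) -> (-(22), -(-10), -(-12)) = (-22, 10, 12)
Step 2: (-22, 10, 12) -> (-(12), -(-22), -(10)) = (-12, 22, -10)
Step 3: (-12, 22, -10) -> (-(-10), -(-12), -(22)) = (10, 12, -22)
Step 4: (10, 12, -22) -> (-(-22), -(10), -(12)) = (22, -10, -12)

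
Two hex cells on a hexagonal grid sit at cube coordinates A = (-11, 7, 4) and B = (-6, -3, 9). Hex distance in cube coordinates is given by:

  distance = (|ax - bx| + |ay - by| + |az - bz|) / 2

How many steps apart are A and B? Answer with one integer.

|ax - bx| = |-11 - (-6)| = 5
|ay - by| = |7 - (-3)| = 10
|az - bz| = |4 - 9| = 5
distance = (5 + 10 + 5) / 2 = 20 / 2 = 10

Answer: 10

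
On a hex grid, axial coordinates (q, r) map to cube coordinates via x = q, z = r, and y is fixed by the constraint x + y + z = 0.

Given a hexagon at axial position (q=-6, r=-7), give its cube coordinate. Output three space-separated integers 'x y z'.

x = q = -6
z = r = -7
y = -x - z = -(-6) - (-7) = 13

Answer: -6 13 -7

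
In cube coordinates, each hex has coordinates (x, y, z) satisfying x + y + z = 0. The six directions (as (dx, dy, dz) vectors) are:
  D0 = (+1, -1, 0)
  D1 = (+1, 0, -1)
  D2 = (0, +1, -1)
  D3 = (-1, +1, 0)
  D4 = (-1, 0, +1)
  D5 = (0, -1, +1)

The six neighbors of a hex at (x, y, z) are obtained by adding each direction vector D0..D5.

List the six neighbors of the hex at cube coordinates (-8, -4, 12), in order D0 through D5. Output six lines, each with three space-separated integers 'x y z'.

Answer: -7 -5 12
-7 -4 11
-8 -3 11
-9 -3 12
-9 -4 13
-8 -5 13

Derivation:
Center: (-8, -4, 12). Add each direction:
  D0: (-8, -4, 12) + (1, -1, 0) = (-7, -5, 12)
  D1: (-8, -4, 12) + (1, 0, -1) = (-7, -4, 11)
  D2: (-8, -4, 12) + (0, 1, -1) = (-8, -3, 11)
  D3: (-8, -4, 12) + (-1, 1, 0) = (-9, -3, 12)
  D4: (-8, -4, 12) + (-1, 0, 1) = (-9, -4, 13)
  D5: (-8, -4, 12) + (0, -1, 1) = (-8, -5, 13)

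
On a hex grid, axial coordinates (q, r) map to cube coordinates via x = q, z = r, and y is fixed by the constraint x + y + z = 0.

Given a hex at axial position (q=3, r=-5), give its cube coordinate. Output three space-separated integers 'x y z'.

x = q = 3
z = r = -5
y = -x - z = -(3) - (-5) = 2

Answer: 3 2 -5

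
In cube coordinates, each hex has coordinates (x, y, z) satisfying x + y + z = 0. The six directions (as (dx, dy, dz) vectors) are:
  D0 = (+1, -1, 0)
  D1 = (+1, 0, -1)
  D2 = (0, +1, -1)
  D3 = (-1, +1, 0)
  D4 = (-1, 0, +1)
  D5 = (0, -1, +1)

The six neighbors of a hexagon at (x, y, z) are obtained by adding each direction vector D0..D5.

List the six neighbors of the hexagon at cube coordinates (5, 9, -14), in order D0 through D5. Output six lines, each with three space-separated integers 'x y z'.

Center: (5, 9, -14). Add each direction:
  D0: (5, 9, -14) + (1, -1, 0) = (6, 8, -14)
  D1: (5, 9, -14) + (1, 0, -1) = (6, 9, -15)
  D2: (5, 9, -14) + (0, 1, -1) = (5, 10, -15)
  D3: (5, 9, -14) + (-1, 1, 0) = (4, 10, -14)
  D4: (5, 9, -14) + (-1, 0, 1) = (4, 9, -13)
  D5: (5, 9, -14) + (0, -1, 1) = (5, 8, -13)

Answer: 6 8 -14
6 9 -15
5 10 -15
4 10 -14
4 9 -13
5 8 -13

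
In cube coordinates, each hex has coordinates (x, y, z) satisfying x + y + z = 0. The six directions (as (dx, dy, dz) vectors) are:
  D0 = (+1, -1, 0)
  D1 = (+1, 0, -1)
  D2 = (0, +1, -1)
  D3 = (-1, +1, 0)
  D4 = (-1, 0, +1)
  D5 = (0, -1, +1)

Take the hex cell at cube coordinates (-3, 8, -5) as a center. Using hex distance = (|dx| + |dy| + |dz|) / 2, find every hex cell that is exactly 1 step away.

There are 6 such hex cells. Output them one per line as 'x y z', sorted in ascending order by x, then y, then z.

Answer: -4 8 -4
-4 9 -5
-3 7 -4
-3 9 -6
-2 7 -5
-2 8 -6

Derivation:
Walk ring at distance 1 from (-3, 8, -5):
Start at center + D4*1 = (-4, 8, -4)
  hex 0: (-4, 8, -4)
  hex 1: (-3, 7, -4)
  hex 2: (-2, 7, -5)
  hex 3: (-2, 8, -6)
  hex 4: (-3, 9, -6)
  hex 5: (-4, 9, -5)
Sorted: 6 hexes.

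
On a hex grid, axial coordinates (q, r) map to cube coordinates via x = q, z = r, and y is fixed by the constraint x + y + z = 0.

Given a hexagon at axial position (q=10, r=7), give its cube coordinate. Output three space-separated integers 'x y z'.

x = q = 10
z = r = 7
y = -x - z = -(10) - (7) = -17

Answer: 10 -17 7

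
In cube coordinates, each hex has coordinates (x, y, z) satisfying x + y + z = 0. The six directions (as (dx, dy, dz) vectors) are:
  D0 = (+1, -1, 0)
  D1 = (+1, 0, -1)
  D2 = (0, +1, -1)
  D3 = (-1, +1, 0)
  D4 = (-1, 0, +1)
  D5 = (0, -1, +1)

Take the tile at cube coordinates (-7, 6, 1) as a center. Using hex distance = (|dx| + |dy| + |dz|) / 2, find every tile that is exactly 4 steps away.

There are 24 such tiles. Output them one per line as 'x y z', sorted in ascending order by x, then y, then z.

Answer: -11 6 5
-11 7 4
-11 8 3
-11 9 2
-11 10 1
-10 5 5
-10 10 0
-9 4 5
-9 10 -1
-8 3 5
-8 10 -2
-7 2 5
-7 10 -3
-6 2 4
-6 9 -3
-5 2 3
-5 8 -3
-4 2 2
-4 7 -3
-3 2 1
-3 3 0
-3 4 -1
-3 5 -2
-3 6 -3

Derivation:
Walk ring at distance 4 from (-7, 6, 1):
Start at center + D4*4 = (-11, 6, 5)
  hex 0: (-11, 6, 5)
  hex 1: (-10, 5, 5)
  hex 2: (-9, 4, 5)
  hex 3: (-8, 3, 5)
  hex 4: (-7, 2, 5)
  hex 5: (-6, 2, 4)
  hex 6: (-5, 2, 3)
  hex 7: (-4, 2, 2)
  hex 8: (-3, 2, 1)
  hex 9: (-3, 3, 0)
  hex 10: (-3, 4, -1)
  hex 11: (-3, 5, -2)
  hex 12: (-3, 6, -3)
  hex 13: (-4, 7, -3)
  hex 14: (-5, 8, -3)
  hex 15: (-6, 9, -3)
  hex 16: (-7, 10, -3)
  hex 17: (-8, 10, -2)
  hex 18: (-9, 10, -1)
  hex 19: (-10, 10, 0)
  hex 20: (-11, 10, 1)
  hex 21: (-11, 9, 2)
  hex 22: (-11, 8, 3)
  hex 23: (-11, 7, 4)
Sorted: 24 hexes.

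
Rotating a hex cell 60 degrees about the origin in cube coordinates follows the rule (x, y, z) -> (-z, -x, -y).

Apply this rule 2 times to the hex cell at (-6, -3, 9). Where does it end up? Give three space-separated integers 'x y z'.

Start: (-6, -3, 9)
Step 1: (-6, -3, 9) -> (-(9), -(-6), -(-3)) = (-9, 6, 3)
Step 2: (-9, 6, 3) -> (-(3), -(-9), -(6)) = (-3, 9, -6)

Answer: -3 9 -6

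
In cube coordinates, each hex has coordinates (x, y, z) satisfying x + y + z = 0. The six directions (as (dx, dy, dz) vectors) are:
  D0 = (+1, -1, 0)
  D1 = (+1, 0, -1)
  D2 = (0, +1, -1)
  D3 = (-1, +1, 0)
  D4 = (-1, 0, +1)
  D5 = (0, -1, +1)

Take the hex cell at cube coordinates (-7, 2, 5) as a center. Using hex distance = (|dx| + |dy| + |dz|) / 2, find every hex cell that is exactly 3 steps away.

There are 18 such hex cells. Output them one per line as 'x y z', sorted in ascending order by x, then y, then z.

Answer: -10 2 8
-10 3 7
-10 4 6
-10 5 5
-9 1 8
-9 5 4
-8 0 8
-8 5 3
-7 -1 8
-7 5 2
-6 -1 7
-6 4 2
-5 -1 6
-5 3 2
-4 -1 5
-4 0 4
-4 1 3
-4 2 2

Derivation:
Walk ring at distance 3 from (-7, 2, 5):
Start at center + D4*3 = (-10, 2, 8)
  hex 0: (-10, 2, 8)
  hex 1: (-9, 1, 8)
  hex 2: (-8, 0, 8)
  hex 3: (-7, -1, 8)
  hex 4: (-6, -1, 7)
  hex 5: (-5, -1, 6)
  hex 6: (-4, -1, 5)
  hex 7: (-4, 0, 4)
  hex 8: (-4, 1, 3)
  hex 9: (-4, 2, 2)
  hex 10: (-5, 3, 2)
  hex 11: (-6, 4, 2)
  hex 12: (-7, 5, 2)
  hex 13: (-8, 5, 3)
  hex 14: (-9, 5, 4)
  hex 15: (-10, 5, 5)
  hex 16: (-10, 4, 6)
  hex 17: (-10, 3, 7)
Sorted: 18 hexes.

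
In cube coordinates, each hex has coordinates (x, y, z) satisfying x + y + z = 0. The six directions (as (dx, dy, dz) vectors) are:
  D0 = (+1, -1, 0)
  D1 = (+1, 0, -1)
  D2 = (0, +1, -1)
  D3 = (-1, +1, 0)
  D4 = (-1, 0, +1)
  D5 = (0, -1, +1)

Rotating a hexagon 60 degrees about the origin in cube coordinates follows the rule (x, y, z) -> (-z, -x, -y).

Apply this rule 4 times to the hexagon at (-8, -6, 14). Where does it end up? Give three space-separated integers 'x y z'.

Answer: 14 -8 -6

Derivation:
Start: (-8, -6, 14)
Step 1: (-8, -6, 14) -> (-(14), -(-8), -(-6)) = (-14, 8, 6)
Step 2: (-14, 8, 6) -> (-(6), -(-14), -(8)) = (-6, 14, -8)
Step 3: (-6, 14, -8) -> (-(-8), -(-6), -(14)) = (8, 6, -14)
Step 4: (8, 6, -14) -> (-(-14), -(8), -(6)) = (14, -8, -6)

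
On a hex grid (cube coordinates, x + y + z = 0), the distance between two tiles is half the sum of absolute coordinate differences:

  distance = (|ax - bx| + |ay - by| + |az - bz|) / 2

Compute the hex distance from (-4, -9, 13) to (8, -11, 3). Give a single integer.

|ax - bx| = |-4 - 8| = 12
|ay - by| = |-9 - (-11)| = 2
|az - bz| = |13 - 3| = 10
distance = (12 + 2 + 10) / 2 = 24 / 2 = 12

Answer: 12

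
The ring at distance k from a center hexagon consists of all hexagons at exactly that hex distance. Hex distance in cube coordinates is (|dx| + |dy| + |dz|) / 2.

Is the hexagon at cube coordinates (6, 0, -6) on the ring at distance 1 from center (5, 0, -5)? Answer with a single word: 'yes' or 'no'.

|px - cx| = |6 - 5| = 1
|py - cy| = |0 - 0| = 0
|pz - cz| = |-6 - (-5)| = 1
distance = (1+0+1)/2 = 2/2 = 1
radius = 1; distance == radius -> yes

Answer: yes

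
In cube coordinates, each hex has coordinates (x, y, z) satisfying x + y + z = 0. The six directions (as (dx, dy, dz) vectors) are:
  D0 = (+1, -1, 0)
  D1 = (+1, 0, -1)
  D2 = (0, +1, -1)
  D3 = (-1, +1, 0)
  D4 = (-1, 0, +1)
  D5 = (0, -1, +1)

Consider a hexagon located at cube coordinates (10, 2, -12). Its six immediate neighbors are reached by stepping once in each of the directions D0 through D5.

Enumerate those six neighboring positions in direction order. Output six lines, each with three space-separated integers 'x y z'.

Answer: 11 1 -12
11 2 -13
10 3 -13
9 3 -12
9 2 -11
10 1 -11

Derivation:
Center: (10, 2, -12). Add each direction:
  D0: (10, 2, -12) + (1, -1, 0) = (11, 1, -12)
  D1: (10, 2, -12) + (1, 0, -1) = (11, 2, -13)
  D2: (10, 2, -12) + (0, 1, -1) = (10, 3, -13)
  D3: (10, 2, -12) + (-1, 1, 0) = (9, 3, -12)
  D4: (10, 2, -12) + (-1, 0, 1) = (9, 2, -11)
  D5: (10, 2, -12) + (0, -1, 1) = (10, 1, -11)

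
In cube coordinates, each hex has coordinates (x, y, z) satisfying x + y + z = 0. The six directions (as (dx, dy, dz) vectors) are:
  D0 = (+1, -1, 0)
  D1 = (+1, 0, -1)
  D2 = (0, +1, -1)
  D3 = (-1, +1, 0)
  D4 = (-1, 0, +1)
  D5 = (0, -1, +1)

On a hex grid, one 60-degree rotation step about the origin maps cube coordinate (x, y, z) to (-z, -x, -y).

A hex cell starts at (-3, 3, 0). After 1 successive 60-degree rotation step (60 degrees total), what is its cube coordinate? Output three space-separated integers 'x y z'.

Answer: 0 3 -3

Derivation:
Start: (-3, 3, 0)
Step 1: (-3, 3, 0) -> (-(0), -(-3), -(3)) = (0, 3, -3)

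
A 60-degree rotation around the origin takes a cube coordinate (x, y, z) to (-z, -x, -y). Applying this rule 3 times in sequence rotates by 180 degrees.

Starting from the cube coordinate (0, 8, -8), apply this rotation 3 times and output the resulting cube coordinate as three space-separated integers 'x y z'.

Start: (0, 8, -8)
Step 1: (0, 8, -8) -> (-(-8), -(0), -(8)) = (8, 0, -8)
Step 2: (8, 0, -8) -> (-(-8), -(8), -(0)) = (8, -8, 0)
Step 3: (8, -8, 0) -> (-(0), -(8), -(-8)) = (0, -8, 8)

Answer: 0 -8 8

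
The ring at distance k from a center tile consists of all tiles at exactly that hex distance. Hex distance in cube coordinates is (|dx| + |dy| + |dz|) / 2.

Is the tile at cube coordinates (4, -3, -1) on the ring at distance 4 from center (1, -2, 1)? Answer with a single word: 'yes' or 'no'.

|px - cx| = |4 - 1| = 3
|py - cy| = |-3 - (-2)| = 1
|pz - cz| = |-1 - 1| = 2
distance = (3+1+2)/2 = 6/2 = 3
radius = 4; distance != radius -> no

Answer: no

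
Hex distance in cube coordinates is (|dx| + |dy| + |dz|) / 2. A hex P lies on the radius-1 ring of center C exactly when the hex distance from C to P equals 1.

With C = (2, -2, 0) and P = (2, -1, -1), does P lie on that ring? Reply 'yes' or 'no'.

Answer: yes

Derivation:
|px - cx| = |2 - 2| = 0
|py - cy| = |-1 - (-2)| = 1
|pz - cz| = |-1 - 0| = 1
distance = (0+1+1)/2 = 2/2 = 1
radius = 1; distance == radius -> yes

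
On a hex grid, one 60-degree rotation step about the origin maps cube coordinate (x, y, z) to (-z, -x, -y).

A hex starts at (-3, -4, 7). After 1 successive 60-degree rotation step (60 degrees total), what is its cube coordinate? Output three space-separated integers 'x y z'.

Start: (-3, -4, 7)
Step 1: (-3, -4, 7) -> (-(7), -(-3), -(-4)) = (-7, 3, 4)

Answer: -7 3 4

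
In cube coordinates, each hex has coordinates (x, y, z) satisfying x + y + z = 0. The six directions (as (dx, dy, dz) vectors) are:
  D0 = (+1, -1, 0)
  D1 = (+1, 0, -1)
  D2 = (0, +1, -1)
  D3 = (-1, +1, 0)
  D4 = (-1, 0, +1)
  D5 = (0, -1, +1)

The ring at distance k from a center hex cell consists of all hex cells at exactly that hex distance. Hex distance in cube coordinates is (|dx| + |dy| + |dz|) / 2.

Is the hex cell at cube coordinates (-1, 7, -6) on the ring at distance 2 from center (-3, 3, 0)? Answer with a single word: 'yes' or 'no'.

Answer: no

Derivation:
|px - cx| = |-1 - (-3)| = 2
|py - cy| = |7 - 3| = 4
|pz - cz| = |-6 - 0| = 6
distance = (2+4+6)/2 = 12/2 = 6
radius = 2; distance != radius -> no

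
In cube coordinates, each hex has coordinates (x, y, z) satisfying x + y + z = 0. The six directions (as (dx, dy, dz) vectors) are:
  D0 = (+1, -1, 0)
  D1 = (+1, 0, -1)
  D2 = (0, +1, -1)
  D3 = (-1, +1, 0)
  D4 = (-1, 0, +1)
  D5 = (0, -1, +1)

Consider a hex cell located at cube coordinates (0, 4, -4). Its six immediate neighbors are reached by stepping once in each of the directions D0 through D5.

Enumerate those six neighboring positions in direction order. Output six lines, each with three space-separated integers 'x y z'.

Answer: 1 3 -4
1 4 -5
0 5 -5
-1 5 -4
-1 4 -3
0 3 -3

Derivation:
Center: (0, 4, -4). Add each direction:
  D0: (0, 4, -4) + (1, -1, 0) = (1, 3, -4)
  D1: (0, 4, -4) + (1, 0, -1) = (1, 4, -5)
  D2: (0, 4, -4) + (0, 1, -1) = (0, 5, -5)
  D3: (0, 4, -4) + (-1, 1, 0) = (-1, 5, -4)
  D4: (0, 4, -4) + (-1, 0, 1) = (-1, 4, -3)
  D5: (0, 4, -4) + (0, -1, 1) = (0, 3, -3)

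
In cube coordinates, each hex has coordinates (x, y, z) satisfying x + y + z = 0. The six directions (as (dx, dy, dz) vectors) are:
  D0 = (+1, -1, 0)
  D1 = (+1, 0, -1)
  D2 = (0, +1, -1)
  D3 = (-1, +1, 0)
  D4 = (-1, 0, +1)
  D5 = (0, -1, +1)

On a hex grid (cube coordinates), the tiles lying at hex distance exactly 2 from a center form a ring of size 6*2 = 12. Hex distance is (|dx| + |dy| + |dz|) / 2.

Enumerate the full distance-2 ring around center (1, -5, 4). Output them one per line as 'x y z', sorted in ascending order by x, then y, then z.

Walk ring at distance 2 from (1, -5, 4):
Start at center + D4*2 = (-1, -5, 6)
  hex 0: (-1, -5, 6)
  hex 1: (0, -6, 6)
  hex 2: (1, -7, 6)
  hex 3: (2, -7, 5)
  hex 4: (3, -7, 4)
  hex 5: (3, -6, 3)
  hex 6: (3, -5, 2)
  hex 7: (2, -4, 2)
  hex 8: (1, -3, 2)
  hex 9: (0, -3, 3)
  hex 10: (-1, -3, 4)
  hex 11: (-1, -4, 5)
Sorted: 12 hexes.

Answer: -1 -5 6
-1 -4 5
-1 -3 4
0 -6 6
0 -3 3
1 -7 6
1 -3 2
2 -7 5
2 -4 2
3 -7 4
3 -6 3
3 -5 2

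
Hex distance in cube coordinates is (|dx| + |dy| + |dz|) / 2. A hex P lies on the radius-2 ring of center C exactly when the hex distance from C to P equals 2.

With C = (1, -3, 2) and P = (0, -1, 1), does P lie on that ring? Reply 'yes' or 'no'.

|px - cx| = |0 - 1| = 1
|py - cy| = |-1 - (-3)| = 2
|pz - cz| = |1 - 2| = 1
distance = (1+2+1)/2 = 4/2 = 2
radius = 2; distance == radius -> yes

Answer: yes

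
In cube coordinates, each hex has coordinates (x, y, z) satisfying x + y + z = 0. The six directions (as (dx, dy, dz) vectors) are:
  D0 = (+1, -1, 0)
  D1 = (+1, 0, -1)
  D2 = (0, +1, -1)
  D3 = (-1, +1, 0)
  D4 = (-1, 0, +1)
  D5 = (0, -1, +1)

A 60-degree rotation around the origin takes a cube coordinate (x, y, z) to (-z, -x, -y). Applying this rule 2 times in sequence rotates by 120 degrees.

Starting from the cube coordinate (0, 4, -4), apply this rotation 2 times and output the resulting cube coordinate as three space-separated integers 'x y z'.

Start: (0, 4, -4)
Step 1: (0, 4, -4) -> (-(-4), -(0), -(4)) = (4, 0, -4)
Step 2: (4, 0, -4) -> (-(-4), -(4), -(0)) = (4, -4, 0)

Answer: 4 -4 0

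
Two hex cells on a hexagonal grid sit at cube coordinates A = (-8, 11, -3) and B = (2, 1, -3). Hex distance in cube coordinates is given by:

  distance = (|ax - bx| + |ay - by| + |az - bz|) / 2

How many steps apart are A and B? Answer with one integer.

|ax - bx| = |-8 - 2| = 10
|ay - by| = |11 - 1| = 10
|az - bz| = |-3 - (-3)| = 0
distance = (10 + 10 + 0) / 2 = 20 / 2 = 10

Answer: 10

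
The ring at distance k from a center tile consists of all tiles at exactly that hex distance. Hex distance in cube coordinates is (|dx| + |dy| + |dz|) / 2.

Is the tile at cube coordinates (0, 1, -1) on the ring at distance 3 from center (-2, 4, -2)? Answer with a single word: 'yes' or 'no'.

|px - cx| = |0 - (-2)| = 2
|py - cy| = |1 - 4| = 3
|pz - cz| = |-1 - (-2)| = 1
distance = (2+3+1)/2 = 6/2 = 3
radius = 3; distance == radius -> yes

Answer: yes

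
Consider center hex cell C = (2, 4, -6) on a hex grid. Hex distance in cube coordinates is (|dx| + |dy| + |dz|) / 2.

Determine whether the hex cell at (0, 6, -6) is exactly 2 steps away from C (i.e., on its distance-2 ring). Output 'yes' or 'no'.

Answer: yes

Derivation:
|px - cx| = |0 - 2| = 2
|py - cy| = |6 - 4| = 2
|pz - cz| = |-6 - (-6)| = 0
distance = (2+2+0)/2 = 4/2 = 2
radius = 2; distance == radius -> yes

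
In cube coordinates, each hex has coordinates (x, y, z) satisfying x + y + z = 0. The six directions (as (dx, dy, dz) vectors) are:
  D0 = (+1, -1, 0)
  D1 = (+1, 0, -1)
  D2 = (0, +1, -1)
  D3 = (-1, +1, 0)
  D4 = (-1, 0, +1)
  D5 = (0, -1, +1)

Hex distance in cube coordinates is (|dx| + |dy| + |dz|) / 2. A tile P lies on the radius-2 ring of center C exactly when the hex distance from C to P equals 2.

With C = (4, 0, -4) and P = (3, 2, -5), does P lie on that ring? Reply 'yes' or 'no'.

|px - cx| = |3 - 4| = 1
|py - cy| = |2 - 0| = 2
|pz - cz| = |-5 - (-4)| = 1
distance = (1+2+1)/2 = 4/2 = 2
radius = 2; distance == radius -> yes

Answer: yes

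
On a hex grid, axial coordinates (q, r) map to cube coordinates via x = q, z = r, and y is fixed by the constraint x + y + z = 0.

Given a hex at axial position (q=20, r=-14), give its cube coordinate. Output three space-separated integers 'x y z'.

Answer: 20 -6 -14

Derivation:
x = q = 20
z = r = -14
y = -x - z = -(20) - (-14) = -6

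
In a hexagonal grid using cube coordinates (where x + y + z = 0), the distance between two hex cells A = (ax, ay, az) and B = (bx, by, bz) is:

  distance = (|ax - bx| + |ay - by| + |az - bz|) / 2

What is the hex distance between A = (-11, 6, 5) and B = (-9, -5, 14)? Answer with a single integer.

|ax - bx| = |-11 - (-9)| = 2
|ay - by| = |6 - (-5)| = 11
|az - bz| = |5 - 14| = 9
distance = (2 + 11 + 9) / 2 = 22 / 2 = 11

Answer: 11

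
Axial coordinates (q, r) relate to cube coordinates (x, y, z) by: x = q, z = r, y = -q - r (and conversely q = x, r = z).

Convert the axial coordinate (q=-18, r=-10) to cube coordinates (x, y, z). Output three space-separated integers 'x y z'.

Answer: -18 28 -10

Derivation:
x = q = -18
z = r = -10
y = -x - z = -(-18) - (-10) = 28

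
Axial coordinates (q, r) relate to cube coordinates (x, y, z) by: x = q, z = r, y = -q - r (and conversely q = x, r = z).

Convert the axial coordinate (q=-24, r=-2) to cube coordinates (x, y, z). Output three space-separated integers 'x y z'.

Answer: -24 26 -2

Derivation:
x = q = -24
z = r = -2
y = -x - z = -(-24) - (-2) = 26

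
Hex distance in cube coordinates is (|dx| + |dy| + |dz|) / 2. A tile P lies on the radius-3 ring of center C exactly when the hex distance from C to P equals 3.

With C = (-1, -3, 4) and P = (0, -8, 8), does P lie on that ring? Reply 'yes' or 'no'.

Answer: no

Derivation:
|px - cx| = |0 - (-1)| = 1
|py - cy| = |-8 - (-3)| = 5
|pz - cz| = |8 - 4| = 4
distance = (1+5+4)/2 = 10/2 = 5
radius = 3; distance != radius -> no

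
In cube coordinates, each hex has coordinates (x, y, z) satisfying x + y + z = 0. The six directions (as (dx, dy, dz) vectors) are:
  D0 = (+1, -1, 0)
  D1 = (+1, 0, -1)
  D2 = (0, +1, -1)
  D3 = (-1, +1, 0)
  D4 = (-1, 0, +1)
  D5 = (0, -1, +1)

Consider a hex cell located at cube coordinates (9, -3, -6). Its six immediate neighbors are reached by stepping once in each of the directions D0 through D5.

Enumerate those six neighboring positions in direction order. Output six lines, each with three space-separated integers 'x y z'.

Answer: 10 -4 -6
10 -3 -7
9 -2 -7
8 -2 -6
8 -3 -5
9 -4 -5

Derivation:
Center: (9, -3, -6). Add each direction:
  D0: (9, -3, -6) + (1, -1, 0) = (10, -4, -6)
  D1: (9, -3, -6) + (1, 0, -1) = (10, -3, -7)
  D2: (9, -3, -6) + (0, 1, -1) = (9, -2, -7)
  D3: (9, -3, -6) + (-1, 1, 0) = (8, -2, -6)
  D4: (9, -3, -6) + (-1, 0, 1) = (8, -3, -5)
  D5: (9, -3, -6) + (0, -1, 1) = (9, -4, -5)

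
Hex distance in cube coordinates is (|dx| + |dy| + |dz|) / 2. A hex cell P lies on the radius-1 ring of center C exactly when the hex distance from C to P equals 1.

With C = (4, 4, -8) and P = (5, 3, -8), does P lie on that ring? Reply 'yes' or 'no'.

|px - cx| = |5 - 4| = 1
|py - cy| = |3 - 4| = 1
|pz - cz| = |-8 - (-8)| = 0
distance = (1+1+0)/2 = 2/2 = 1
radius = 1; distance == radius -> yes

Answer: yes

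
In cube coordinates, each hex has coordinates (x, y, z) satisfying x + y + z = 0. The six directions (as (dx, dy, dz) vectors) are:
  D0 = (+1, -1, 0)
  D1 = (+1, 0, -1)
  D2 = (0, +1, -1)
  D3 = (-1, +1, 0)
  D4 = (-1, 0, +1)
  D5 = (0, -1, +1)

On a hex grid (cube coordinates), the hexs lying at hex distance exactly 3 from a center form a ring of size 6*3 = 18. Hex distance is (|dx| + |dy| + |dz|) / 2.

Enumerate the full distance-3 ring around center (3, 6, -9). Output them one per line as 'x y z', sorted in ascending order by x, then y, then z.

Walk ring at distance 3 from (3, 6, -9):
Start at center + D4*3 = (0, 6, -6)
  hex 0: (0, 6, -6)
  hex 1: (1, 5, -6)
  hex 2: (2, 4, -6)
  hex 3: (3, 3, -6)
  hex 4: (4, 3, -7)
  hex 5: (5, 3, -8)
  hex 6: (6, 3, -9)
  hex 7: (6, 4, -10)
  hex 8: (6, 5, -11)
  hex 9: (6, 6, -12)
  hex 10: (5, 7, -12)
  hex 11: (4, 8, -12)
  hex 12: (3, 9, -12)
  hex 13: (2, 9, -11)
  hex 14: (1, 9, -10)
  hex 15: (0, 9, -9)
  hex 16: (0, 8, -8)
  hex 17: (0, 7, -7)
Sorted: 18 hexes.

Answer: 0 6 -6
0 7 -7
0 8 -8
0 9 -9
1 5 -6
1 9 -10
2 4 -6
2 9 -11
3 3 -6
3 9 -12
4 3 -7
4 8 -12
5 3 -8
5 7 -12
6 3 -9
6 4 -10
6 5 -11
6 6 -12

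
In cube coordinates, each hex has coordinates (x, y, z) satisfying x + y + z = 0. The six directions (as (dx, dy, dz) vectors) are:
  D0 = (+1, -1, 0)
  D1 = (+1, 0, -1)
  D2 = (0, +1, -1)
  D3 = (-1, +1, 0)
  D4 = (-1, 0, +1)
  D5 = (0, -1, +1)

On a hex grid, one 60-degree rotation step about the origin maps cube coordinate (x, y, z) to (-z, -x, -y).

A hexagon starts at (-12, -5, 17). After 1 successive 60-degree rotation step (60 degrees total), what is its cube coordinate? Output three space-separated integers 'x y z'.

Start: (-12, -5, 17)
Step 1: (-12, -5, 17) -> (-(17), -(-12), -(-5)) = (-17, 12, 5)

Answer: -17 12 5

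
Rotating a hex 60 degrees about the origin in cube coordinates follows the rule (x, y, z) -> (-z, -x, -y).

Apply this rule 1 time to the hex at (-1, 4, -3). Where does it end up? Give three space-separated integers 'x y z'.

Answer: 3 1 -4

Derivation:
Start: (-1, 4, -3)
Step 1: (-1, 4, -3) -> (-(-3), -(-1), -(4)) = (3, 1, -4)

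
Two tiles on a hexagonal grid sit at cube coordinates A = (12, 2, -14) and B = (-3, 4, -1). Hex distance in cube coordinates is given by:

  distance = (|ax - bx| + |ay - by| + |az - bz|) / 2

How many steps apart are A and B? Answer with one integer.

|ax - bx| = |12 - (-3)| = 15
|ay - by| = |2 - 4| = 2
|az - bz| = |-14 - (-1)| = 13
distance = (15 + 2 + 13) / 2 = 30 / 2 = 15

Answer: 15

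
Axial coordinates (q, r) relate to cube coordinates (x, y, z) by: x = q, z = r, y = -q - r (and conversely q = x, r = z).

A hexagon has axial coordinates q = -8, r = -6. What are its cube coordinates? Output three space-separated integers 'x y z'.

x = q = -8
z = r = -6
y = -x - z = -(-8) - (-6) = 14

Answer: -8 14 -6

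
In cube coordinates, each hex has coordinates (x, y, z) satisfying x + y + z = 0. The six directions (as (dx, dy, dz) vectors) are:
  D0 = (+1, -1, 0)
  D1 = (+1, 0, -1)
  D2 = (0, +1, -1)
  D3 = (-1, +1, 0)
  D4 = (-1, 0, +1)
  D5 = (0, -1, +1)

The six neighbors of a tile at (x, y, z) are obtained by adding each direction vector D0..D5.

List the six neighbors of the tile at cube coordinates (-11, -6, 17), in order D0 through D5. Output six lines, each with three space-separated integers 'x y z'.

Answer: -10 -7 17
-10 -6 16
-11 -5 16
-12 -5 17
-12 -6 18
-11 -7 18

Derivation:
Center: (-11, -6, 17). Add each direction:
  D0: (-11, -6, 17) + (1, -1, 0) = (-10, -7, 17)
  D1: (-11, -6, 17) + (1, 0, -1) = (-10, -6, 16)
  D2: (-11, -6, 17) + (0, 1, -1) = (-11, -5, 16)
  D3: (-11, -6, 17) + (-1, 1, 0) = (-12, -5, 17)
  D4: (-11, -6, 17) + (-1, 0, 1) = (-12, -6, 18)
  D5: (-11, -6, 17) + (0, -1, 1) = (-11, -7, 18)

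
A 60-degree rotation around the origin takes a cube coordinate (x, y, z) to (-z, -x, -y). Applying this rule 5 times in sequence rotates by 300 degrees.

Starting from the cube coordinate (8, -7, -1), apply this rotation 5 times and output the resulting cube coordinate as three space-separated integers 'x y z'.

Answer: 7 1 -8

Derivation:
Start: (8, -7, -1)
Step 1: (8, -7, -1) -> (-(-1), -(8), -(-7)) = (1, -8, 7)
Step 2: (1, -8, 7) -> (-(7), -(1), -(-8)) = (-7, -1, 8)
Step 3: (-7, -1, 8) -> (-(8), -(-7), -(-1)) = (-8, 7, 1)
Step 4: (-8, 7, 1) -> (-(1), -(-8), -(7)) = (-1, 8, -7)
Step 5: (-1, 8, -7) -> (-(-7), -(-1), -(8)) = (7, 1, -8)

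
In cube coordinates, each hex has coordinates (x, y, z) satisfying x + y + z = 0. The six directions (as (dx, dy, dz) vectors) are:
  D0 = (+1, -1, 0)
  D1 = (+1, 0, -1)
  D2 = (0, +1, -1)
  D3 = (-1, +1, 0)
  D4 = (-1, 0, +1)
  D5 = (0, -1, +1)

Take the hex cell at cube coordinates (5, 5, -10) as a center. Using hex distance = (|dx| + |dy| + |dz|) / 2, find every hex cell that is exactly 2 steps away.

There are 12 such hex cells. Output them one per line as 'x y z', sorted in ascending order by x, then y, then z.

Walk ring at distance 2 from (5, 5, -10):
Start at center + D4*2 = (3, 5, -8)
  hex 0: (3, 5, -8)
  hex 1: (4, 4, -8)
  hex 2: (5, 3, -8)
  hex 3: (6, 3, -9)
  hex 4: (7, 3, -10)
  hex 5: (7, 4, -11)
  hex 6: (7, 5, -12)
  hex 7: (6, 6, -12)
  hex 8: (5, 7, -12)
  hex 9: (4, 7, -11)
  hex 10: (3, 7, -10)
  hex 11: (3, 6, -9)
Sorted: 12 hexes.

Answer: 3 5 -8
3 6 -9
3 7 -10
4 4 -8
4 7 -11
5 3 -8
5 7 -12
6 3 -9
6 6 -12
7 3 -10
7 4 -11
7 5 -12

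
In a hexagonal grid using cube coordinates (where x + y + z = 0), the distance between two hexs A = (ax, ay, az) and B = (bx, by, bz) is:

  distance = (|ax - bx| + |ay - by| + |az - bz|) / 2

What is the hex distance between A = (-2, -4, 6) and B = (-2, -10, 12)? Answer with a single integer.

|ax - bx| = |-2 - (-2)| = 0
|ay - by| = |-4 - (-10)| = 6
|az - bz| = |6 - 12| = 6
distance = (0 + 6 + 6) / 2 = 12 / 2 = 6

Answer: 6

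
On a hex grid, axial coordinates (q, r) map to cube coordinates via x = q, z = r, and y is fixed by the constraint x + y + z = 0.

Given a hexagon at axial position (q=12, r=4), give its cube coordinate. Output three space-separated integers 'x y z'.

x = q = 12
z = r = 4
y = -x - z = -(12) - (4) = -16

Answer: 12 -16 4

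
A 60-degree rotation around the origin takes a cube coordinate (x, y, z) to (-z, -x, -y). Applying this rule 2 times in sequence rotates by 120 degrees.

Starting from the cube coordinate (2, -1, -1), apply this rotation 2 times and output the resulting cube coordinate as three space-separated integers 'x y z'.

Answer: -1 -1 2

Derivation:
Start: (2, -1, -1)
Step 1: (2, -1, -1) -> (-(-1), -(2), -(-1)) = (1, -2, 1)
Step 2: (1, -2, 1) -> (-(1), -(1), -(-2)) = (-1, -1, 2)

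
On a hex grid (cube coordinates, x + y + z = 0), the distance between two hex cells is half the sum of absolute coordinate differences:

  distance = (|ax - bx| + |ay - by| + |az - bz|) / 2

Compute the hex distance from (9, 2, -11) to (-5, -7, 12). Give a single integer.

|ax - bx| = |9 - (-5)| = 14
|ay - by| = |2 - (-7)| = 9
|az - bz| = |-11 - 12| = 23
distance = (14 + 9 + 23) / 2 = 46 / 2 = 23

Answer: 23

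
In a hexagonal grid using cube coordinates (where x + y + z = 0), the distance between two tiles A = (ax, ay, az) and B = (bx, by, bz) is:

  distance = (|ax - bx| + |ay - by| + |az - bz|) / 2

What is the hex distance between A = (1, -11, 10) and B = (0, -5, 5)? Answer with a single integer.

Answer: 6

Derivation:
|ax - bx| = |1 - 0| = 1
|ay - by| = |-11 - (-5)| = 6
|az - bz| = |10 - 5| = 5
distance = (1 + 6 + 5) / 2 = 12 / 2 = 6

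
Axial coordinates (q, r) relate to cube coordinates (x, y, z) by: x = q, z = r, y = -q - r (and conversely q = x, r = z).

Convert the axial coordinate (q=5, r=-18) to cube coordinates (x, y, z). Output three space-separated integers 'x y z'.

x = q = 5
z = r = -18
y = -x - z = -(5) - (-18) = 13

Answer: 5 13 -18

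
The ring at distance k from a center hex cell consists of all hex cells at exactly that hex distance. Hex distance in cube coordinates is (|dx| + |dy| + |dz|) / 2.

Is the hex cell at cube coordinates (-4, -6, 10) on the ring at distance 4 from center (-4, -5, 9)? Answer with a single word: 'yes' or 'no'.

Answer: no

Derivation:
|px - cx| = |-4 - (-4)| = 0
|py - cy| = |-6 - (-5)| = 1
|pz - cz| = |10 - 9| = 1
distance = (0+1+1)/2 = 2/2 = 1
radius = 4; distance != radius -> no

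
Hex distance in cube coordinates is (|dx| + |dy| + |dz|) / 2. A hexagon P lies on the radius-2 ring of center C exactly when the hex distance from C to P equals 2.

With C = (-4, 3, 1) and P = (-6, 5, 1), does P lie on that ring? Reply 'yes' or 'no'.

|px - cx| = |-6 - (-4)| = 2
|py - cy| = |5 - 3| = 2
|pz - cz| = |1 - 1| = 0
distance = (2+2+0)/2 = 4/2 = 2
radius = 2; distance == radius -> yes

Answer: yes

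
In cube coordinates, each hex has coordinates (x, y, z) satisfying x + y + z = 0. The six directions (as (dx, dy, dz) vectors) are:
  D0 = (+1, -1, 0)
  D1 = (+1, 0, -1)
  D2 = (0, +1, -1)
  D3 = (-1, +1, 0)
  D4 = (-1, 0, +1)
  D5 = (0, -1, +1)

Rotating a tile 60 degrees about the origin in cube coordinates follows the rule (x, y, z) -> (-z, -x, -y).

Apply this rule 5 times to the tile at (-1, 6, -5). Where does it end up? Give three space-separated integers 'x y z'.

Start: (-1, 6, -5)
Step 1: (-1, 6, -5) -> (-(-5), -(-1), -(6)) = (5, 1, -6)
Step 2: (5, 1, -6) -> (-(-6), -(5), -(1)) = (6, -5, -1)
Step 3: (6, -5, -1) -> (-(-1), -(6), -(-5)) = (1, -6, 5)
Step 4: (1, -6, 5) -> (-(5), -(1), -(-6)) = (-5, -1, 6)
Step 5: (-5, -1, 6) -> (-(6), -(-5), -(-1)) = (-6, 5, 1)

Answer: -6 5 1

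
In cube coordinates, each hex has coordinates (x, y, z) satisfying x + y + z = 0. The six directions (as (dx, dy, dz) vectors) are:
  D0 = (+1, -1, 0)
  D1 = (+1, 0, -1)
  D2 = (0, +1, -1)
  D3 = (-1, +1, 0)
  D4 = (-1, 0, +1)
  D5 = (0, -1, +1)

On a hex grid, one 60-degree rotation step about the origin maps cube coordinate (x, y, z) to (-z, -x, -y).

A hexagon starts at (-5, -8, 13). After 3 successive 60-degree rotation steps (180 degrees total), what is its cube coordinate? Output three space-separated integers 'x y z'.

Answer: 5 8 -13

Derivation:
Start: (-5, -8, 13)
Step 1: (-5, -8, 13) -> (-(13), -(-5), -(-8)) = (-13, 5, 8)
Step 2: (-13, 5, 8) -> (-(8), -(-13), -(5)) = (-8, 13, -5)
Step 3: (-8, 13, -5) -> (-(-5), -(-8), -(13)) = (5, 8, -13)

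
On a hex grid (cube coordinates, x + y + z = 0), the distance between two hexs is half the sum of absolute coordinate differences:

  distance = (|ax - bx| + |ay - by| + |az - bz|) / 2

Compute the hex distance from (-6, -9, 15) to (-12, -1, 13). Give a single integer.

|ax - bx| = |-6 - (-12)| = 6
|ay - by| = |-9 - (-1)| = 8
|az - bz| = |15 - 13| = 2
distance = (6 + 8 + 2) / 2 = 16 / 2 = 8

Answer: 8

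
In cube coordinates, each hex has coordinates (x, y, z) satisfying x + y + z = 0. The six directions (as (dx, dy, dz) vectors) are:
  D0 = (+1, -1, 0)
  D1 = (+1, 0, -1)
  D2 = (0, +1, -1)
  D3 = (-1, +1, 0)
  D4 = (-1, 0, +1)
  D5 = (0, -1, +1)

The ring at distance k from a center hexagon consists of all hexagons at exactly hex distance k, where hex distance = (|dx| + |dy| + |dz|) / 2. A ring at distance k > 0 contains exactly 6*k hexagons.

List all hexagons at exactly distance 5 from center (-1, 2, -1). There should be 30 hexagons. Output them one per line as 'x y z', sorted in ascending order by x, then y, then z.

Answer: -6 2 4
-6 3 3
-6 4 2
-6 5 1
-6 6 0
-6 7 -1
-5 1 4
-5 7 -2
-4 0 4
-4 7 -3
-3 -1 4
-3 7 -4
-2 -2 4
-2 7 -5
-1 -3 4
-1 7 -6
0 -3 3
0 6 -6
1 -3 2
1 5 -6
2 -3 1
2 4 -6
3 -3 0
3 3 -6
4 -3 -1
4 -2 -2
4 -1 -3
4 0 -4
4 1 -5
4 2 -6

Derivation:
Walk ring at distance 5 from (-1, 2, -1):
Start at center + D4*5 = (-6, 2, 4)
  hex 0: (-6, 2, 4)
  hex 1: (-5, 1, 4)
  hex 2: (-4, 0, 4)
  hex 3: (-3, -1, 4)
  hex 4: (-2, -2, 4)
  hex 5: (-1, -3, 4)
  hex 6: (0, -3, 3)
  hex 7: (1, -3, 2)
  hex 8: (2, -3, 1)
  hex 9: (3, -3, 0)
  hex 10: (4, -3, -1)
  hex 11: (4, -2, -2)
  hex 12: (4, -1, -3)
  hex 13: (4, 0, -4)
  hex 14: (4, 1, -5)
  hex 15: (4, 2, -6)
  hex 16: (3, 3, -6)
  hex 17: (2, 4, -6)
  hex 18: (1, 5, -6)
  hex 19: (0, 6, -6)
  hex 20: (-1, 7, -6)
  hex 21: (-2, 7, -5)
  hex 22: (-3, 7, -4)
  hex 23: (-4, 7, -3)
  hex 24: (-5, 7, -2)
  hex 25: (-6, 7, -1)
  hex 26: (-6, 6, 0)
  hex 27: (-6, 5, 1)
  hex 28: (-6, 4, 2)
  hex 29: (-6, 3, 3)
Sorted: 30 hexes.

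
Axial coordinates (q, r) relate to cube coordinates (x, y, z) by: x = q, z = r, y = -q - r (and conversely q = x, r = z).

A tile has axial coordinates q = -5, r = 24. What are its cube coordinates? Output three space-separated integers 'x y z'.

x = q = -5
z = r = 24
y = -x - z = -(-5) - (24) = -19

Answer: -5 -19 24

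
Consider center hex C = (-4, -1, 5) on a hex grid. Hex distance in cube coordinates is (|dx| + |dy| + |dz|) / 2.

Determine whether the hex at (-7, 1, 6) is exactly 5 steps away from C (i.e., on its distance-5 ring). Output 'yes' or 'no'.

Answer: no

Derivation:
|px - cx| = |-7 - (-4)| = 3
|py - cy| = |1 - (-1)| = 2
|pz - cz| = |6 - 5| = 1
distance = (3+2+1)/2 = 6/2 = 3
radius = 5; distance != radius -> no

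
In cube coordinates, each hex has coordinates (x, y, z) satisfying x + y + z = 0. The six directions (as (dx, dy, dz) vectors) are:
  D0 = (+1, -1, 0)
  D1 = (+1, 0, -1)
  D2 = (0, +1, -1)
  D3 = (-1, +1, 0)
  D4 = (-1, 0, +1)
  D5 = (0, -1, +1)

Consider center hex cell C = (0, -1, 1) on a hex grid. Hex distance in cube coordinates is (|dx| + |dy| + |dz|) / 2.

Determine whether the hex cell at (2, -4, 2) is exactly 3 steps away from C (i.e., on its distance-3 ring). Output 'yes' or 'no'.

Answer: yes

Derivation:
|px - cx| = |2 - 0| = 2
|py - cy| = |-4 - (-1)| = 3
|pz - cz| = |2 - 1| = 1
distance = (2+3+1)/2 = 6/2 = 3
radius = 3; distance == radius -> yes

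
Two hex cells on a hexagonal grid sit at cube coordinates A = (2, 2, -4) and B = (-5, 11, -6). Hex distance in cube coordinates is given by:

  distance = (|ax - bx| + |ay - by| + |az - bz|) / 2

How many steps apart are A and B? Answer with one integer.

|ax - bx| = |2 - (-5)| = 7
|ay - by| = |2 - 11| = 9
|az - bz| = |-4 - (-6)| = 2
distance = (7 + 9 + 2) / 2 = 18 / 2 = 9

Answer: 9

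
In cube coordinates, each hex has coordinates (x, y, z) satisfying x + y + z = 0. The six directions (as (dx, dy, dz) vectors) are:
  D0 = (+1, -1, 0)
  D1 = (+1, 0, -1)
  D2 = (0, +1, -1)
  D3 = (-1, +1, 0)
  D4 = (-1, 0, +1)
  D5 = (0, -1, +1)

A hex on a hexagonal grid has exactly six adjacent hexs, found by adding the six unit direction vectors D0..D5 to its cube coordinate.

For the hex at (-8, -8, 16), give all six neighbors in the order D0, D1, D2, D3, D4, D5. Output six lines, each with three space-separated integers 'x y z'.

Answer: -7 -9 16
-7 -8 15
-8 -7 15
-9 -7 16
-9 -8 17
-8 -9 17

Derivation:
Center: (-8, -8, 16). Add each direction:
  D0: (-8, -8, 16) + (1, -1, 0) = (-7, -9, 16)
  D1: (-8, -8, 16) + (1, 0, -1) = (-7, -8, 15)
  D2: (-8, -8, 16) + (0, 1, -1) = (-8, -7, 15)
  D3: (-8, -8, 16) + (-1, 1, 0) = (-9, -7, 16)
  D4: (-8, -8, 16) + (-1, 0, 1) = (-9, -8, 17)
  D5: (-8, -8, 16) + (0, -1, 1) = (-8, -9, 17)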